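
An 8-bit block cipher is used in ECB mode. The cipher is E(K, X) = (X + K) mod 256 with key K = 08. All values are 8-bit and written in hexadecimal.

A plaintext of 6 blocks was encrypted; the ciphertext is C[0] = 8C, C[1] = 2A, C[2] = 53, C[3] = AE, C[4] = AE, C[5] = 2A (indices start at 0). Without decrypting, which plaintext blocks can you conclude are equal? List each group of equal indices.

P[1] = P[5]; P[3] = P[4]

ECB encrypts each block independently with the same key, so equal ciphertext blocks imply equal plaintext blocks.
C[1] = C[5] = 2A, so P[1] = P[5].
C[3] = C[4] = AE, so P[3] = P[4].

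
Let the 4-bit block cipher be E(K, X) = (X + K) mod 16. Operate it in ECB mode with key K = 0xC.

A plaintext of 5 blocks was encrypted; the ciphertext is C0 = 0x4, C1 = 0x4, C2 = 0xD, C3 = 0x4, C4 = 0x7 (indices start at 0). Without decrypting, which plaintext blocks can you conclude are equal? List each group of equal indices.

ECB encrypts each block independently with the same key, so equal ciphertext blocks imply equal plaintext blocks.
C0 = C1 = C3 = 0x4, so P0 = P1 = P3.

P0 = P1 = P3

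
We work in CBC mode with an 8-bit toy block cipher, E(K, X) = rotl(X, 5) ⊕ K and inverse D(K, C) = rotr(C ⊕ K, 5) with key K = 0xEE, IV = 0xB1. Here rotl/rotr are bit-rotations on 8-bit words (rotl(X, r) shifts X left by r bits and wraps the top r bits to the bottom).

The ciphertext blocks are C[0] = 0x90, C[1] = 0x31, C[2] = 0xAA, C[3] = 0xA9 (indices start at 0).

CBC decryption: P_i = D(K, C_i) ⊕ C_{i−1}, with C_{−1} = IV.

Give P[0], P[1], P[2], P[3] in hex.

P[0] = 0x42, P[1] = 0x6E, P[2] = 0x13, P[3] = 0x90

P[0]: D(K, 0x90) = 0xF3; 0xF3 ⊕ 0xB1 = 0x42.
P[1]: D(K, 0x31) = 0xFE; 0xFE ⊕ 0x90 = 0x6E.
P[2]: D(K, 0xAA) = 0x22; 0x22 ⊕ 0x31 = 0x13.
P[3]: D(K, 0xA9) = 0x3A; 0x3A ⊕ 0xAA = 0x90.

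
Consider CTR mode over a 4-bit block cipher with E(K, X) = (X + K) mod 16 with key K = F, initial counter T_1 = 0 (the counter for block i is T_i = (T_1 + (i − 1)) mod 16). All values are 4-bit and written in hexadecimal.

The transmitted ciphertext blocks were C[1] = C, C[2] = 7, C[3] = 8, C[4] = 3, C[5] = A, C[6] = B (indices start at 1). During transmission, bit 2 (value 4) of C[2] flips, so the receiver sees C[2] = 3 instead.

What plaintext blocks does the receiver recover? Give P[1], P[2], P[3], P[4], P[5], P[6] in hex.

P[1] = 3, P[2] = 3, P[3] = 9, P[4] = 1, P[5] = 9, P[6] = F

CTR decryption: S_i = E(K, T_i) where T_i is the counter for block i; P_i = C_i ⊕ S_i.
Only C[2] changed, to 3. In CTR, a change in C_i flips the same bit in P_i only; the keystream is unaffected. Decrypting the received ciphertext:
P[1]: T = 0, S = E(K, T) = F; C ⊕ F = 3.
P[2]: T = 1, S = E(K, T) = 0; 3 ⊕ 0 = 3.
P[3]: T = 2, S = E(K, T) = 1; 8 ⊕ 1 = 9.
P[4]: T = 3, S = E(K, T) = 2; 3 ⊕ 2 = 1.
P[5]: T = 4, S = E(K, T) = 3; A ⊕ 3 = 9.
P[6]: T = 5, S = E(K, T) = 4; B ⊕ 4 = F.
Blocks that differ from the original plaintext: P[2].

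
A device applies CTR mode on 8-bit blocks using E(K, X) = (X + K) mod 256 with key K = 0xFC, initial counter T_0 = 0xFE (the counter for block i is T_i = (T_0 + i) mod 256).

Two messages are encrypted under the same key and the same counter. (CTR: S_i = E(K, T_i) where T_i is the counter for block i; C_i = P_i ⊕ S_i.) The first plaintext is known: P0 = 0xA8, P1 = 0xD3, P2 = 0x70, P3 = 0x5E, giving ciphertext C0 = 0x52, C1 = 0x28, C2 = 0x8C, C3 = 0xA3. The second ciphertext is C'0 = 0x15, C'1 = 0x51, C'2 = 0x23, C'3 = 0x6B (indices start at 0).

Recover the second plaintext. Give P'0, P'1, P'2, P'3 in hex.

In CTR with a reused counter, both messages share the same keystream S_i, so C_i ⊕ C'_i = P_i ⊕ P'_i and thus P'_i = P_i ⊕ C_i ⊕ C'_i.
P'0: 0xA8 ⊕ 0x52 ⊕ 0x15 = 0xEF.
P'1: 0xD3 ⊕ 0x28 ⊕ 0x51 = 0xAA.
P'2: 0x70 ⊕ 0x8C ⊕ 0x23 = 0xDF.
P'3: 0x5E ⊕ 0xA3 ⊕ 0x6B = 0x96.

P'0 = 0xEF, P'1 = 0xAA, P'2 = 0xDF, P'3 = 0x96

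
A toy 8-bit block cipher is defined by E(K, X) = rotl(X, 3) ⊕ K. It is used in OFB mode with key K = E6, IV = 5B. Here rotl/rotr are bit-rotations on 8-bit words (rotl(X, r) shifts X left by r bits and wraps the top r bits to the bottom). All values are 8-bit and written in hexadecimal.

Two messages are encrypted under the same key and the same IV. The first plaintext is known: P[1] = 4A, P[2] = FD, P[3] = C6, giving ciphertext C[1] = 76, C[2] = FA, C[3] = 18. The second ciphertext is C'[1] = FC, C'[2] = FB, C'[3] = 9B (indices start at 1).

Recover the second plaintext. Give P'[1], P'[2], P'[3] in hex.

In OFB with a reused IV, both messages share the same keystream S_i, so C_i ⊕ C'_i = P_i ⊕ P'_i and thus P'_i = P_i ⊕ C_i ⊕ C'_i.
P'[1]: 4A ⊕ 76 ⊕ FC = C0.
P'[2]: FD ⊕ FA ⊕ FB = FC.
P'[3]: C6 ⊕ 18 ⊕ 9B = 45.

P'[1] = C0, P'[2] = FC, P'[3] = 45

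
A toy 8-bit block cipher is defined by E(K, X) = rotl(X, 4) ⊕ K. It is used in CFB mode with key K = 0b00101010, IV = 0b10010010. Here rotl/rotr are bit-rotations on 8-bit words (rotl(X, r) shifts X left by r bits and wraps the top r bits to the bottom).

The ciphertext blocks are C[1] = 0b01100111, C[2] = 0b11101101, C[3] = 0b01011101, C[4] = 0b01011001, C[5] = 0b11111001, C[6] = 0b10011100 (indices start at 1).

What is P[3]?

CFB decryption: P_i = C_i ⊕ E(K, C_{i−1}), with C_{0} = IV.
P[3]: E(K, 0b11101101) = 0b11110100; 0b01011101 ⊕ 0b11110100 = 0b10101001.

P[3] = 0b10101001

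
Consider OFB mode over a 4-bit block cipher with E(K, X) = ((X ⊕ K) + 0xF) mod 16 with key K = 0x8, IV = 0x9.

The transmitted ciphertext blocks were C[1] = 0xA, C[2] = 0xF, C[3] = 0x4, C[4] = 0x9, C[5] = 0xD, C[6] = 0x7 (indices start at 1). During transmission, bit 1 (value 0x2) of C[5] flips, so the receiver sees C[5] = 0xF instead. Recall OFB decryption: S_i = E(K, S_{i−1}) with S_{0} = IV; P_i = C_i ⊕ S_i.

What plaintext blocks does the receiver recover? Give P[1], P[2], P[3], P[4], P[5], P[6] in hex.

Only C[5] changed, to 0xF. In OFB, a change in C_i flips the same bit in P_i only; the keystream is unaffected. Decrypting the received ciphertext:
P[1]: S = E(K, 0x9) = 0x0; 0xA ⊕ 0x0 = 0xA.
P[2]: S = E(K, 0x0) = 0x7; 0xF ⊕ 0x7 = 0x8.
P[3]: S = E(K, 0x7) = 0xE; 0x4 ⊕ 0xE = 0xA.
P[4]: S = E(K, 0xE) = 0x5; 0x9 ⊕ 0x5 = 0xC.
P[5]: S = E(K, 0x5) = 0xC; 0xF ⊕ 0xC = 0x3.
P[6]: S = E(K, 0xC) = 0x3; 0x7 ⊕ 0x3 = 0x4.
Blocks that differ from the original plaintext: P[5].

P[1] = 0xA, P[2] = 0x8, P[3] = 0xA, P[4] = 0xC, P[5] = 0x3, P[6] = 0x4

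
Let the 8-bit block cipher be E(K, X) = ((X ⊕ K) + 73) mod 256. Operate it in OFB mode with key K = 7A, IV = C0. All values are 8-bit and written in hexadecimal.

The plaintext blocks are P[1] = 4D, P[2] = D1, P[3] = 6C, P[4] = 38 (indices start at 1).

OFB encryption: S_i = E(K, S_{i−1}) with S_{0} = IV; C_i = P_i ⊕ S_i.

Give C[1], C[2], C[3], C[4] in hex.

C[1] = 60, C[2] = 1B, C[3] = 4F, C[4] = F4

C[1]: S = E(K, C0) = 2D; 4D ⊕ 2D = 60.
C[2]: S = E(K, 2D) = CA; D1 ⊕ CA = 1B.
C[3]: S = E(K, CA) = 23; 6C ⊕ 23 = 4F.
C[4]: S = E(K, 23) = CC; 38 ⊕ CC = F4.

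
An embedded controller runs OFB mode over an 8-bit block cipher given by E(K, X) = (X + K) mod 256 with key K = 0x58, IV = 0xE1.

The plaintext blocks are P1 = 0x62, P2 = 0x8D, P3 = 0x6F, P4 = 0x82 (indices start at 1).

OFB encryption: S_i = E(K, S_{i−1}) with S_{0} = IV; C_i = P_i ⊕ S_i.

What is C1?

C1: S = E(K, 0xE1) = 0x39; 0x62 ⊕ 0x39 = 0x5B.

C1 = 0x5B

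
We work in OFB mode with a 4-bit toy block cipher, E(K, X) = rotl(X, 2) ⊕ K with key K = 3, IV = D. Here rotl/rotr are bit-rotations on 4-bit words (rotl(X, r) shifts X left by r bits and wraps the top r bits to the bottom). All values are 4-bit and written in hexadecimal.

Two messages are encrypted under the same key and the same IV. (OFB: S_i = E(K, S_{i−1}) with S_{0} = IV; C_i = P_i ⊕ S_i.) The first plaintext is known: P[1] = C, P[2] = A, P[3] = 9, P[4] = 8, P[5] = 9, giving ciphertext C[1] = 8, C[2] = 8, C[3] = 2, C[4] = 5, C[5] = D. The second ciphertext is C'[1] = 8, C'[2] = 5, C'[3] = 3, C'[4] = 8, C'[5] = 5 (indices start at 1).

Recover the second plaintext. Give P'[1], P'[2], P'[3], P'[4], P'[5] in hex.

P'[1] = C, P'[2] = 7, P'[3] = 8, P'[4] = 5, P'[5] = 1

In OFB with a reused IV, both messages share the same keystream S_i, so C_i ⊕ C'_i = P_i ⊕ P'_i and thus P'_i = P_i ⊕ C_i ⊕ C'_i.
P'[1]: C ⊕ 8 ⊕ 8 = C.
P'[2]: A ⊕ 8 ⊕ 5 = 7.
P'[3]: 9 ⊕ 2 ⊕ 3 = 8.
P'[4]: 8 ⊕ 5 ⊕ 8 = 5.
P'[5]: 9 ⊕ D ⊕ 5 = 1.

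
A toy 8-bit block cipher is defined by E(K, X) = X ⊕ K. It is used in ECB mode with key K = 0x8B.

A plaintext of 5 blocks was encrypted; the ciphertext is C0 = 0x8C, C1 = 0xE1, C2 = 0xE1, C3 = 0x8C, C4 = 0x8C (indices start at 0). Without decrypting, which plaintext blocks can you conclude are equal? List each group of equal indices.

ECB encrypts each block independently with the same key, so equal ciphertext blocks imply equal plaintext blocks.
C0 = C3 = C4 = 0x8C, so P0 = P3 = P4.
C1 = C2 = 0xE1, so P1 = P2.

P0 = P3 = P4; P1 = P2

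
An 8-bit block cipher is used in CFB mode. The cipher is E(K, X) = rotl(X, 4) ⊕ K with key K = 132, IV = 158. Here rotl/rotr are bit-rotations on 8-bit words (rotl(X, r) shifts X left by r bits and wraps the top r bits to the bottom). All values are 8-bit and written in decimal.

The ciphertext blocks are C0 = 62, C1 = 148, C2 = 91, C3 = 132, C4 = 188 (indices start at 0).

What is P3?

CFB decryption: P_i = C_i ⊕ E(K, C_{i−1}), with C_{−1} = IV.
P3: E(K, 91) = 49; 132 ⊕ 49 = 181.

P3 = 181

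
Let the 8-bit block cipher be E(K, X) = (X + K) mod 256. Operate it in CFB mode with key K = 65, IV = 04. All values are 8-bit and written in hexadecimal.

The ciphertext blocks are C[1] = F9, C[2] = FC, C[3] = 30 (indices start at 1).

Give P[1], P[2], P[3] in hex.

CFB decryption: P_i = C_i ⊕ E(K, C_{i−1}), with C_{0} = IV.
P[1]: E(K, 04) = 69; F9 ⊕ 69 = 90.
P[2]: E(K, F9) = 5E; FC ⊕ 5E = A2.
P[3]: E(K, FC) = 61; 30 ⊕ 61 = 51.

P[1] = 90, P[2] = A2, P[3] = 51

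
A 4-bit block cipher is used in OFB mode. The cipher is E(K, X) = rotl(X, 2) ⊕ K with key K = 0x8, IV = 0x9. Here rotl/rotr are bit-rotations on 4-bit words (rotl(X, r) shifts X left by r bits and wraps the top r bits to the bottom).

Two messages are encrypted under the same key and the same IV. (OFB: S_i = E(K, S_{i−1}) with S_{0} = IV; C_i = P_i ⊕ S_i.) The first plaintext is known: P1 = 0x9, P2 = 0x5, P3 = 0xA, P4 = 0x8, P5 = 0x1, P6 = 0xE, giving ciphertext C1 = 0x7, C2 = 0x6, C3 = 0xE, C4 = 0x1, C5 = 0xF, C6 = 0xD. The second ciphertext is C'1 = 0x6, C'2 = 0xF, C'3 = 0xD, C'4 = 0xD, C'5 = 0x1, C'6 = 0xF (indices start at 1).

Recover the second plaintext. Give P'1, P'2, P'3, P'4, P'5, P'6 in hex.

In OFB with a reused IV, both messages share the same keystream S_i, so C_i ⊕ C'_i = P_i ⊕ P'_i and thus P'_i = P_i ⊕ C_i ⊕ C'_i.
P'1: 0x9 ⊕ 0x7 ⊕ 0x6 = 0x8.
P'2: 0x5 ⊕ 0x6 ⊕ 0xF = 0xC.
P'3: 0xA ⊕ 0xE ⊕ 0xD = 0x9.
P'4: 0x8 ⊕ 0x1 ⊕ 0xD = 0x4.
P'5: 0x1 ⊕ 0xF ⊕ 0x1 = 0xF.
P'6: 0xE ⊕ 0xD ⊕ 0xF = 0xC.

P'1 = 0x8, P'2 = 0xC, P'3 = 0x9, P'4 = 0x4, P'5 = 0xF, P'6 = 0xC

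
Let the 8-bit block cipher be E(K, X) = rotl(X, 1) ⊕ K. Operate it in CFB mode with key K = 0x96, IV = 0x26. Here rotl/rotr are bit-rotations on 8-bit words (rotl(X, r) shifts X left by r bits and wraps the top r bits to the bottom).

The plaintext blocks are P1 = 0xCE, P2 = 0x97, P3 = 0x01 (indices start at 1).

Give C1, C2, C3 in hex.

C1 = 0x14, C2 = 0x29, C3 = 0xC5

CFB encryption: C_i = P_i ⊕ E(K, C_{i−1}), with C_{0} = IV.
C1: E(K, 0x26) = 0xDA; 0xCE ⊕ 0xDA = 0x14.
C2: E(K, 0x14) = 0xBE; 0x97 ⊕ 0xBE = 0x29.
C3: E(K, 0x29) = 0xC4; 0x01 ⊕ 0xC4 = 0xC5.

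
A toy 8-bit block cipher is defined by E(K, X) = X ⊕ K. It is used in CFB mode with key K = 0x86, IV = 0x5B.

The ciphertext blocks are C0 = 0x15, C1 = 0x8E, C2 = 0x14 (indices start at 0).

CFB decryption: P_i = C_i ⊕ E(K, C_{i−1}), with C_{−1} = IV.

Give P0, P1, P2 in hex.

P0: E(K, 0x5B) = 0xDD; 0x15 ⊕ 0xDD = 0xC8.
P1: E(K, 0x15) = 0x93; 0x8E ⊕ 0x93 = 0x1D.
P2: E(K, 0x8E) = 0x08; 0x14 ⊕ 0x08 = 0x1C.

P0 = 0xC8, P1 = 0x1D, P2 = 0x1C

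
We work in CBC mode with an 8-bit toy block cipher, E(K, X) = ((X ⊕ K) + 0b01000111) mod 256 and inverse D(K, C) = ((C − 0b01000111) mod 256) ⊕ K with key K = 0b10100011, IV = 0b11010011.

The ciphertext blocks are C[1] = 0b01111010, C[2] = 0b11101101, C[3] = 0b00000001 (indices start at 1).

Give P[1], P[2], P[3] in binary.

P[1] = 0b01000011, P[2] = 0b01111111, P[3] = 0b11110100

CBC decryption: P_i = D(K, C_i) ⊕ C_{i−1}, with C_{0} = IV.
P[1]: D(K, 0b01111010) = 0b10010000; 0b10010000 ⊕ 0b11010011 = 0b01000011.
P[2]: D(K, 0b11101101) = 0b00000101; 0b00000101 ⊕ 0b01111010 = 0b01111111.
P[3]: D(K, 0b00000001) = 0b00011001; 0b00011001 ⊕ 0b11101101 = 0b11110100.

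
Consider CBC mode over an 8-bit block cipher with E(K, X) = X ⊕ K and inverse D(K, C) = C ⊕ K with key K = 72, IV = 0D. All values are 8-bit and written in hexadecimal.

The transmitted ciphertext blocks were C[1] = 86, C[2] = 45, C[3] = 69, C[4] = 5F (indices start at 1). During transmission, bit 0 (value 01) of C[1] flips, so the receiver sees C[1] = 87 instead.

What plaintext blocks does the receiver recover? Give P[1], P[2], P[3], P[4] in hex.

P[1] = F8, P[2] = B0, P[3] = 5E, P[4] = 44

CBC decryption: P_i = D(K, C_i) ⊕ C_{i−1}, with C_{0} = IV.
Only C[1] changed, to 87. In CBC, a change in C_i garbles P_i and flips the same bit in P_{i+1}. Decrypting the received ciphertext:
P[1]: D(K, 87) = F5; F5 ⊕ 0D = F8.
P[2]: D(K, 45) = 37; 37 ⊕ 87 = B0.
P[3]: D(K, 69) = 1B; 1B ⊕ 45 = 5E.
P[4]: D(K, 5F) = 2D; 2D ⊕ 69 = 44.
Blocks that differ from the original plaintext: P[1], P[2].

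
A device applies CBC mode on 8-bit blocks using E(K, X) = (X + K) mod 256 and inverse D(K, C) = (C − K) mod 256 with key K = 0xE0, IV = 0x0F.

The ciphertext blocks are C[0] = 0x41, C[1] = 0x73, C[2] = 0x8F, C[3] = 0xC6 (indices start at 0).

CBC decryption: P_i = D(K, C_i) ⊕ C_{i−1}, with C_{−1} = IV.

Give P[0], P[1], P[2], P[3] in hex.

P[0]: D(K, 0x41) = 0x61; 0x61 ⊕ 0x0F = 0x6E.
P[1]: D(K, 0x73) = 0x93; 0x93 ⊕ 0x41 = 0xD2.
P[2]: D(K, 0x8F) = 0xAF; 0xAF ⊕ 0x73 = 0xDC.
P[3]: D(K, 0xC6) = 0xE6; 0xE6 ⊕ 0x8F = 0x69.

P[0] = 0x6E, P[1] = 0xD2, P[2] = 0xDC, P[3] = 0x69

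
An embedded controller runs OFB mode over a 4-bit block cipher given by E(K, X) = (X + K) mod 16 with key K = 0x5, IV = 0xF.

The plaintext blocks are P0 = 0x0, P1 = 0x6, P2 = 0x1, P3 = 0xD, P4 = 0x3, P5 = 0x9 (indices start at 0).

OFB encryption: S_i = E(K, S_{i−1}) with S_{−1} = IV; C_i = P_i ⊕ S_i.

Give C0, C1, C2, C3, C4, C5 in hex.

C0: S = E(K, 0xF) = 0x4; 0x0 ⊕ 0x4 = 0x4.
C1: S = E(K, 0x4) = 0x9; 0x6 ⊕ 0x9 = 0xF.
C2: S = E(K, 0x9) = 0xE; 0x1 ⊕ 0xE = 0xF.
C3: S = E(K, 0xE) = 0x3; 0xD ⊕ 0x3 = 0xE.
C4: S = E(K, 0x3) = 0x8; 0x3 ⊕ 0x8 = 0xB.
C5: S = E(K, 0x8) = 0xD; 0x9 ⊕ 0xD = 0x4.

C0 = 0x4, C1 = 0xF, C2 = 0xF, C3 = 0xE, C4 = 0xB, C5 = 0x4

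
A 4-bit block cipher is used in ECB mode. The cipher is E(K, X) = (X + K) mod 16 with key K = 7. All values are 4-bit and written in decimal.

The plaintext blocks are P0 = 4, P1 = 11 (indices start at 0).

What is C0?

ECB encryption: C_i = E(K, P_i).
C0: E(K, 4) = 11.

C0 = 11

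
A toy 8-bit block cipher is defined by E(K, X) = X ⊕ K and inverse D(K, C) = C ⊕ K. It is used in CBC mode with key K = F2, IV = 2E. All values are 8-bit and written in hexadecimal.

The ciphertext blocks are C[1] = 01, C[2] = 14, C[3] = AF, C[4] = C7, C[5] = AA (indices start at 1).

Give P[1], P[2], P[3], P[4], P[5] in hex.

CBC decryption: P_i = D(K, C_i) ⊕ C_{i−1}, with C_{0} = IV.
P[1]: D(K, 01) = F3; F3 ⊕ 2E = DD.
P[2]: D(K, 14) = E6; E6 ⊕ 01 = E7.
P[3]: D(K, AF) = 5D; 5D ⊕ 14 = 49.
P[4]: D(K, C7) = 35; 35 ⊕ AF = 9A.
P[5]: D(K, AA) = 58; 58 ⊕ C7 = 9F.

P[1] = DD, P[2] = E7, P[3] = 49, P[4] = 9A, P[5] = 9F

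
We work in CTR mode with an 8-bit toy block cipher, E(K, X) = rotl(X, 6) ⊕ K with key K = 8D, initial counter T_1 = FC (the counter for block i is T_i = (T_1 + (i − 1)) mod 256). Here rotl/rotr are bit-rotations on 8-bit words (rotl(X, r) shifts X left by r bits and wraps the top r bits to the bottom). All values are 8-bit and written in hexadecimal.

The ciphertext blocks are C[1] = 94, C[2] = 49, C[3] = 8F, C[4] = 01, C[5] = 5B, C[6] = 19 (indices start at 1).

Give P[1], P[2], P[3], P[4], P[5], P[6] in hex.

P[1] = 26, P[2] = BB, P[3] = BD, P[4] = 73, P[5] = D6, P[6] = D4

CTR decryption: S_i = E(K, T_i) where T_i is the counter for block i; P_i = C_i ⊕ S_i.
P[1]: T = FC, S = E(K, T) = B2; 94 ⊕ B2 = 26.
P[2]: T = FD, S = E(K, T) = F2; 49 ⊕ F2 = BB.
P[3]: T = FE, S = E(K, T) = 32; 8F ⊕ 32 = BD.
P[4]: T = FF, S = E(K, T) = 72; 01 ⊕ 72 = 73.
P[5]: T = 00, S = E(K, T) = 8D; 5B ⊕ 8D = D6.
P[6]: T = 01, S = E(K, T) = CD; 19 ⊕ CD = D4.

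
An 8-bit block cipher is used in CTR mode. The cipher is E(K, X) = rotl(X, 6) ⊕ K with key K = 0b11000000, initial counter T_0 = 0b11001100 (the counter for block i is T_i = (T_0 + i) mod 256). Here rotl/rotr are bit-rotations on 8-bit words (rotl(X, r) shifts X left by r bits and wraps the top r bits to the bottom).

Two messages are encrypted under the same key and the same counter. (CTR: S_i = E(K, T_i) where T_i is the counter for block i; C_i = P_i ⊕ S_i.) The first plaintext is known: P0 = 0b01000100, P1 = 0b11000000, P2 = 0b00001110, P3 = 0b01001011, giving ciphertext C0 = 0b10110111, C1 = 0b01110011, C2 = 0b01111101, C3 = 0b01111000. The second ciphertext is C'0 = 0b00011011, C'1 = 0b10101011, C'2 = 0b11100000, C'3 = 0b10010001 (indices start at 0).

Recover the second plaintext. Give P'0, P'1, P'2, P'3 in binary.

In CTR with a reused counter, both messages share the same keystream S_i, so C_i ⊕ C'_i = P_i ⊕ P'_i and thus P'_i = P_i ⊕ C_i ⊕ C'_i.
P'0: 0b01000100 ⊕ 0b10110111 ⊕ 0b00011011 = 0b11101000.
P'1: 0b11000000 ⊕ 0b01110011 ⊕ 0b10101011 = 0b00011000.
P'2: 0b00001110 ⊕ 0b01111101 ⊕ 0b11100000 = 0b10010011.
P'3: 0b01001011 ⊕ 0b01111000 ⊕ 0b10010001 = 0b10100010.

P'0 = 0b11101000, P'1 = 0b00011000, P'2 = 0b10010011, P'3 = 0b10100010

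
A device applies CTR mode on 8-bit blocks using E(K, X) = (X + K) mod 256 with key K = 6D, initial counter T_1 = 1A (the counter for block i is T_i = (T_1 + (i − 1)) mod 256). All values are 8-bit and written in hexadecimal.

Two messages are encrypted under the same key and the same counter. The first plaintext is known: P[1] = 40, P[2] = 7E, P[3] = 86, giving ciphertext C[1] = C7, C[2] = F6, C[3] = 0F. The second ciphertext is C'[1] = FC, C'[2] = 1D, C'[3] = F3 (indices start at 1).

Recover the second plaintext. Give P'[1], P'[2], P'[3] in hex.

P'[1] = 7B, P'[2] = 95, P'[3] = 7A

In CTR with a reused counter, both messages share the same keystream S_i, so C_i ⊕ C'_i = P_i ⊕ P'_i and thus P'_i = P_i ⊕ C_i ⊕ C'_i.
P'[1]: 40 ⊕ C7 ⊕ FC = 7B.
P'[2]: 7E ⊕ F6 ⊕ 1D = 95.
P'[3]: 86 ⊕ 0F ⊕ F3 = 7A.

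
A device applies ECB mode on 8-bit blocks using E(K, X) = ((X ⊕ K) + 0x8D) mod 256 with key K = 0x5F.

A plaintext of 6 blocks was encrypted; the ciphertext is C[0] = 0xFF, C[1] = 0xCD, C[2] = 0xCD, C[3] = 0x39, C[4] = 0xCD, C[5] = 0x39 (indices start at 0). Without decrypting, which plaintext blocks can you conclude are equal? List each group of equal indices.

ECB encrypts each block independently with the same key, so equal ciphertext blocks imply equal plaintext blocks.
C[1] = C[2] = C[4] = 0xCD, so P[1] = P[2] = P[4].
C[3] = C[5] = 0x39, so P[3] = P[5].

P[1] = P[2] = P[4]; P[3] = P[5]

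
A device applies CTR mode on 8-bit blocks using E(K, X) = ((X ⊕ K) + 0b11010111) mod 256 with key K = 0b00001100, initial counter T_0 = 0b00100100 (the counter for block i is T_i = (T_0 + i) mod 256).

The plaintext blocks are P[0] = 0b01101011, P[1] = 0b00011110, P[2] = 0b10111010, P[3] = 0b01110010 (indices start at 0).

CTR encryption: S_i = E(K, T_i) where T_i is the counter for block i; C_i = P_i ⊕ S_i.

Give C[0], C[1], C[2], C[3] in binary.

C[0]: T = 0b00100100, S = E(K, T) = 0b11111111; 0b01101011 ⊕ 0b11111111 = 0b10010100.
C[1]: T = 0b00100101, S = E(K, T) = 0b00000000; 0b00011110 ⊕ 0b00000000 = 0b00011110.
C[2]: T = 0b00100110, S = E(K, T) = 0b00000001; 0b10111010 ⊕ 0b00000001 = 0b10111011.
C[3]: T = 0b00100111, S = E(K, T) = 0b00000010; 0b01110010 ⊕ 0b00000010 = 0b01110000.

C[0] = 0b10010100, C[1] = 0b00011110, C[2] = 0b10111011, C[3] = 0b01110000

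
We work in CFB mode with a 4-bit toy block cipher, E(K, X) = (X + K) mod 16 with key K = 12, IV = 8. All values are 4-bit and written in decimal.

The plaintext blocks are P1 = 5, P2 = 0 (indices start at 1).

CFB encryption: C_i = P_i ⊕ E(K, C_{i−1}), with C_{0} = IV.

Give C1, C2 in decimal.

C1 = 1, C2 = 13

C1: E(K, 8) = 4; 5 ⊕ 4 = 1.
C2: E(K, 1) = 13; 0 ⊕ 13 = 13.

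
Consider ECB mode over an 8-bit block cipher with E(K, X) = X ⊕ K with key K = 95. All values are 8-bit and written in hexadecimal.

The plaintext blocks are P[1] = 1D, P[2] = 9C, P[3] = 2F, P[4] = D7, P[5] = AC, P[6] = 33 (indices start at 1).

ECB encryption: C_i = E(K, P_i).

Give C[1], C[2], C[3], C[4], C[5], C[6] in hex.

C[1] = 88, C[2] = 09, C[3] = BA, C[4] = 42, C[5] = 39, C[6] = A6

C[1]: E(K, 1D) = 88.
C[2]: E(K, 9C) = 09.
C[3]: E(K, 2F) = BA.
C[4]: E(K, D7) = 42.
C[5]: E(K, AC) = 39.
C[6]: E(K, 33) = A6.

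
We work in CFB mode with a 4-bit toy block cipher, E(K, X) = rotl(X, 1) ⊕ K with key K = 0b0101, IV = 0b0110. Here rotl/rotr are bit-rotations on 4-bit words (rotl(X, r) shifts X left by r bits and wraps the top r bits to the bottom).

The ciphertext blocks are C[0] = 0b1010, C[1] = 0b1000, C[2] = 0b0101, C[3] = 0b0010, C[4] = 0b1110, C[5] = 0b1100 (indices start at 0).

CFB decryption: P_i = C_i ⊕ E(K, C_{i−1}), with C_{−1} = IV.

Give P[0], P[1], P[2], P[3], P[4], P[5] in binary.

P[0] = 0b0011, P[1] = 0b1000, P[2] = 0b0001, P[3] = 0b1101, P[4] = 0b1111, P[5] = 0b0100

P[0]: E(K, 0b0110) = 0b1001; 0b1010 ⊕ 0b1001 = 0b0011.
P[1]: E(K, 0b1010) = 0b0000; 0b1000 ⊕ 0b0000 = 0b1000.
P[2]: E(K, 0b1000) = 0b0100; 0b0101 ⊕ 0b0100 = 0b0001.
P[3]: E(K, 0b0101) = 0b1111; 0b0010 ⊕ 0b1111 = 0b1101.
P[4]: E(K, 0b0010) = 0b0001; 0b1110 ⊕ 0b0001 = 0b1111.
P[5]: E(K, 0b1110) = 0b1000; 0b1100 ⊕ 0b1000 = 0b0100.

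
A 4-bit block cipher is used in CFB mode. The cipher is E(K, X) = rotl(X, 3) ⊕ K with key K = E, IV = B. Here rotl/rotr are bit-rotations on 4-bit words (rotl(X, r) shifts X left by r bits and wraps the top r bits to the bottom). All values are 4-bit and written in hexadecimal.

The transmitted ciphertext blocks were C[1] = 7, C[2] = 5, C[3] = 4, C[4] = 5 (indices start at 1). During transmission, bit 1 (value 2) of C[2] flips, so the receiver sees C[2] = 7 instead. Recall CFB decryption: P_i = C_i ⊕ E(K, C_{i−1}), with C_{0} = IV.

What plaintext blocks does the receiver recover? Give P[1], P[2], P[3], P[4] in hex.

P[1] = 4, P[2] = 2, P[3] = 1, P[4] = 9

Only C[2] changed, to 7. In CFB, a change in C_i flips the same bit in P_i and garbles P_{i+1}. Decrypting the received ciphertext:
P[1]: E(K, B) = 3; 7 ⊕ 3 = 4.
P[2]: E(K, 7) = 5; 7 ⊕ 5 = 2.
P[3]: E(K, 7) = 5; 4 ⊕ 5 = 1.
P[4]: E(K, 4) = C; 5 ⊕ C = 9.
Blocks that differ from the original plaintext: P[2], P[3].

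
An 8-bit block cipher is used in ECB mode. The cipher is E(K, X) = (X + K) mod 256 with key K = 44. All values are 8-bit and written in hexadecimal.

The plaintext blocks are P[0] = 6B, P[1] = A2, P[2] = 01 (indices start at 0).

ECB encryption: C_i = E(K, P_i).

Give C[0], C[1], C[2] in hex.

C[0] = AF, C[1] = E6, C[2] = 45

C[0]: E(K, 6B) = AF.
C[1]: E(K, A2) = E6.
C[2]: E(K, 01) = 45.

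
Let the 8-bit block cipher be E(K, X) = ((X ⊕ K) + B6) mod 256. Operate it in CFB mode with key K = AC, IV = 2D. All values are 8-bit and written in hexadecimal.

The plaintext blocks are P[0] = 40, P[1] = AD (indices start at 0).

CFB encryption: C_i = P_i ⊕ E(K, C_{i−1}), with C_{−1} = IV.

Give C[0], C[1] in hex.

C[0]: E(K, 2D) = 37; 40 ⊕ 37 = 77.
C[1]: E(K, 77) = 91; AD ⊕ 91 = 3C.

C[0] = 77, C[1] = 3C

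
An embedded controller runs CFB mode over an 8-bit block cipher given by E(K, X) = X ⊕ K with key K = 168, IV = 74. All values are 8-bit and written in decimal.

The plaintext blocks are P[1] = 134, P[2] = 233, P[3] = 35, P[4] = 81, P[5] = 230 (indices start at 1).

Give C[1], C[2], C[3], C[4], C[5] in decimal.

CFB encryption: C_i = P_i ⊕ E(K, C_{i−1}), with C_{0} = IV.
C[1]: E(K, 74) = 226; 134 ⊕ 226 = 100.
C[2]: E(K, 100) = 204; 233 ⊕ 204 = 37.
C[3]: E(K, 37) = 141; 35 ⊕ 141 = 174.
C[4]: E(K, 174) = 6; 81 ⊕ 6 = 87.
C[5]: E(K, 87) = 255; 230 ⊕ 255 = 25.

C[1] = 100, C[2] = 37, C[3] = 174, C[4] = 87, C[5] = 25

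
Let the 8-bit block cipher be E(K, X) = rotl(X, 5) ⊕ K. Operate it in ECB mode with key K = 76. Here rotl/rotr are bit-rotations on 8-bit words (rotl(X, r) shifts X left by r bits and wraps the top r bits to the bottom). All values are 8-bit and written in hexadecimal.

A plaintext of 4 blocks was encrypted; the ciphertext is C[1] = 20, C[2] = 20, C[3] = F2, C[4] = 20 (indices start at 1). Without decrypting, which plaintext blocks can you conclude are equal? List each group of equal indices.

P[1] = P[2] = P[4]

ECB encrypts each block independently with the same key, so equal ciphertext blocks imply equal plaintext blocks.
C[1] = C[2] = C[4] = 20, so P[1] = P[2] = P[4].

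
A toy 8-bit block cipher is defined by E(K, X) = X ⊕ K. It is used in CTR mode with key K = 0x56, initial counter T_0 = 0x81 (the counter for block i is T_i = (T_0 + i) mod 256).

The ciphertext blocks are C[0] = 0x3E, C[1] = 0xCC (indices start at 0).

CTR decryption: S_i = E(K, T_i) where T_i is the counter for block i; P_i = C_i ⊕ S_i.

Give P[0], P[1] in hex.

P[0]: T = 0x81, S = E(K, T) = 0xD7; 0x3E ⊕ 0xD7 = 0xE9.
P[1]: T = 0x82, S = E(K, T) = 0xD4; 0xCC ⊕ 0xD4 = 0x18.

P[0] = 0xE9, P[1] = 0x18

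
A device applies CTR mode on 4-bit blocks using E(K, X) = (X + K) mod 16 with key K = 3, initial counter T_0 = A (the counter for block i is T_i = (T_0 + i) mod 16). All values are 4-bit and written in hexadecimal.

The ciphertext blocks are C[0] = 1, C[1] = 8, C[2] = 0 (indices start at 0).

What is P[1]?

P[1] = 6

CTR decryption: S_i = E(K, T_i) where T_i is the counter for block i; P_i = C_i ⊕ S_i.
P[1]: T = B, S = E(K, T) = E; 8 ⊕ E = 6.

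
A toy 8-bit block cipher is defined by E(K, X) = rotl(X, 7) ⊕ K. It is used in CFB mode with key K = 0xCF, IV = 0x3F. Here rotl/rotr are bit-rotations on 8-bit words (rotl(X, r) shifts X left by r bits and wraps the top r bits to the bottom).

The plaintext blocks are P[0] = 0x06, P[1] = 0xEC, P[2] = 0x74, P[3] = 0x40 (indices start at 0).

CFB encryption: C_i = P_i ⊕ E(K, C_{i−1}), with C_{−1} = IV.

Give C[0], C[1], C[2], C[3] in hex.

C[0]: E(K, 0x3F) = 0x50; 0x06 ⊕ 0x50 = 0x56.
C[1]: E(K, 0x56) = 0xE4; 0xEC ⊕ 0xE4 = 0x08.
C[2]: E(K, 0x08) = 0xCB; 0x74 ⊕ 0xCB = 0xBF.
C[3]: E(K, 0xBF) = 0x10; 0x40 ⊕ 0x10 = 0x50.

C[0] = 0x56, C[1] = 0x08, C[2] = 0xBF, C[3] = 0x50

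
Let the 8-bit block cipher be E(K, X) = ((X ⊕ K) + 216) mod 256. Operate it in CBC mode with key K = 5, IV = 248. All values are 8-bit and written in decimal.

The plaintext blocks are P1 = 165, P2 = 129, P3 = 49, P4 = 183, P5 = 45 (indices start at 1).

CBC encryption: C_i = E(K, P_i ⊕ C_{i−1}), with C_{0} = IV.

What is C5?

C1: P1 ⊕ 248 = 93; E(K, 93) = 48.
C2: P2 ⊕ 48 = 177; E(K, 177) = 140.
C3: P3 ⊕ 140 = 189; E(K, 189) = 144.
C4: P4 ⊕ 144 = 39; E(K, 39) = 250.
C5: P5 ⊕ 250 = 215; E(K, 215) = 170.

C5 = 170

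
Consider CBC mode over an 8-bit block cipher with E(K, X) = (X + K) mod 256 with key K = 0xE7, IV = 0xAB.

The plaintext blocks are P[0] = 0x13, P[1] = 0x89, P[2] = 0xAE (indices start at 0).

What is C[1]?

CBC encryption: C_i = E(K, P_i ⊕ C_{i−1}), with C_{−1} = IV.
C[0]: P[0] ⊕ 0xAB = 0xB8; E(K, 0xB8) = 0x9F.
C[1]: P[1] ⊕ 0x9F = 0x16; E(K, 0x16) = 0xFD.

C[1] = 0xFD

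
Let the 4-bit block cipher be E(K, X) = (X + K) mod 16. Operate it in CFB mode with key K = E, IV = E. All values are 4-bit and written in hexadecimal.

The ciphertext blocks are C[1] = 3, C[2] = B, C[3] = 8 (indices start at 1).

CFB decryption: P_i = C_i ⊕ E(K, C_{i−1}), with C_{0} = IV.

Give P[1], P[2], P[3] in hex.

P[1]: E(K, E) = C; 3 ⊕ C = F.
P[2]: E(K, 3) = 1; B ⊕ 1 = A.
P[3]: E(K, B) = 9; 8 ⊕ 9 = 1.

P[1] = F, P[2] = A, P[3] = 1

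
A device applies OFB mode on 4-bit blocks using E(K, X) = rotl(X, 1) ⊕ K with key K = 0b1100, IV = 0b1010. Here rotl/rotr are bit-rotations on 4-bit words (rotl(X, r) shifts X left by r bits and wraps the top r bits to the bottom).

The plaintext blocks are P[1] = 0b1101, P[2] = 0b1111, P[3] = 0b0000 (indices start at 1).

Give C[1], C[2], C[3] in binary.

OFB encryption: S_i = E(K, S_{i−1}) with S_{0} = IV; C_i = P_i ⊕ S_i.
C[1]: S = E(K, 0b1010) = 0b1001; 0b1101 ⊕ 0b1001 = 0b0100.
C[2]: S = E(K, 0b1001) = 0b1111; 0b1111 ⊕ 0b1111 = 0b0000.
C[3]: S = E(K, 0b1111) = 0b0011; 0b0000 ⊕ 0b0011 = 0b0011.

C[1] = 0b0100, C[2] = 0b0000, C[3] = 0b0011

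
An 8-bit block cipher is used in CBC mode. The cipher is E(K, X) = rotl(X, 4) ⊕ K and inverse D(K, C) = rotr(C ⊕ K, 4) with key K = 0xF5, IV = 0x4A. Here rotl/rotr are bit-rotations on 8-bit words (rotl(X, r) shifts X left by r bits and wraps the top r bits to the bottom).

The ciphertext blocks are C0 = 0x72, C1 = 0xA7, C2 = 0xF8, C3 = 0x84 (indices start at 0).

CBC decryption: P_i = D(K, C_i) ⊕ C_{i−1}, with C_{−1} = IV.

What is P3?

P3 = 0xEF

P3: D(K, 0x84) = 0x17; 0x17 ⊕ 0xF8 = 0xEF.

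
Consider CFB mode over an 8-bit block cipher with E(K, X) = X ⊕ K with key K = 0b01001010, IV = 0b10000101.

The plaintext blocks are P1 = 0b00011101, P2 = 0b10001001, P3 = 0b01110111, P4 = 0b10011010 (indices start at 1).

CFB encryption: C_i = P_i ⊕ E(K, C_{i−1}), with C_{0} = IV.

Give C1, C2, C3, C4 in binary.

C1 = 0b11010010, C2 = 0b00010001, C3 = 0b00101100, C4 = 0b11111100

C1: E(K, 0b10000101) = 0b11001111; 0b00011101 ⊕ 0b11001111 = 0b11010010.
C2: E(K, 0b11010010) = 0b10011000; 0b10001001 ⊕ 0b10011000 = 0b00010001.
C3: E(K, 0b00010001) = 0b01011011; 0b01110111 ⊕ 0b01011011 = 0b00101100.
C4: E(K, 0b00101100) = 0b01100110; 0b10011010 ⊕ 0b01100110 = 0b11111100.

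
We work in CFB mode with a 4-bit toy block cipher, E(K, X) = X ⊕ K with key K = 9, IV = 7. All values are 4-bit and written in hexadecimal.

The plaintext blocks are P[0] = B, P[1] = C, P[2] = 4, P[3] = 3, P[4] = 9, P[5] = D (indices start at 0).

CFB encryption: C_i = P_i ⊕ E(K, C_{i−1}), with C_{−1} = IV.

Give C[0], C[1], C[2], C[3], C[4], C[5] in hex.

C[0]: E(K, 7) = E; B ⊕ E = 5.
C[1]: E(K, 5) = C; C ⊕ C = 0.
C[2]: E(K, 0) = 9; 4 ⊕ 9 = D.
C[3]: E(K, D) = 4; 3 ⊕ 4 = 7.
C[4]: E(K, 7) = E; 9 ⊕ E = 7.
C[5]: E(K, 7) = E; D ⊕ E = 3.

C[0] = 5, C[1] = 0, C[2] = D, C[3] = 7, C[4] = 7, C[5] = 3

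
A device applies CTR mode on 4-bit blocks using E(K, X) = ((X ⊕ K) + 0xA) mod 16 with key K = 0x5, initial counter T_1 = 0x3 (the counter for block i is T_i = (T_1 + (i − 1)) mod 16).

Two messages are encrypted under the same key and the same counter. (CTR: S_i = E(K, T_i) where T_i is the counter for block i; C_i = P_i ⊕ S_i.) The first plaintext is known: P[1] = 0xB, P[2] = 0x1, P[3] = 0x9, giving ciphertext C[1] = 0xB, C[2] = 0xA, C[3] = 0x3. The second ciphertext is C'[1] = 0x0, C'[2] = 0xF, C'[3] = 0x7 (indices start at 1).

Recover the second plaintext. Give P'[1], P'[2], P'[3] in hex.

In CTR with a reused counter, both messages share the same keystream S_i, so C_i ⊕ C'_i = P_i ⊕ P'_i and thus P'_i = P_i ⊕ C_i ⊕ C'_i.
P'[1]: 0xB ⊕ 0xB ⊕ 0x0 = 0x0.
P'[2]: 0x1 ⊕ 0xA ⊕ 0xF = 0x4.
P'[3]: 0x9 ⊕ 0x3 ⊕ 0x7 = 0xD.

P'[1] = 0x0, P'[2] = 0x4, P'[3] = 0xD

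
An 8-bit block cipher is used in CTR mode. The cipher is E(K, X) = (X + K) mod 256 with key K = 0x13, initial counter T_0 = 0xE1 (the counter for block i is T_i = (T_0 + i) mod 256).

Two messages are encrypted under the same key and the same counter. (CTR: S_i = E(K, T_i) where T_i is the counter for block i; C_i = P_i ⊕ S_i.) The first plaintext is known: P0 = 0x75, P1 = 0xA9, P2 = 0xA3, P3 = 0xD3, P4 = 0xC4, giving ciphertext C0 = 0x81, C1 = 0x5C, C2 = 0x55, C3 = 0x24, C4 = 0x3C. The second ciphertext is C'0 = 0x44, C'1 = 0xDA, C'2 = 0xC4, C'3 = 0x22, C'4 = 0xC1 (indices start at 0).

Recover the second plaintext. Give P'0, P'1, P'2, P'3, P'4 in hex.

In CTR with a reused counter, both messages share the same keystream S_i, so C_i ⊕ C'_i = P_i ⊕ P'_i and thus P'_i = P_i ⊕ C_i ⊕ C'_i.
P'0: 0x75 ⊕ 0x81 ⊕ 0x44 = 0xB0.
P'1: 0xA9 ⊕ 0x5C ⊕ 0xDA = 0x2F.
P'2: 0xA3 ⊕ 0x55 ⊕ 0xC4 = 0x32.
P'3: 0xD3 ⊕ 0x24 ⊕ 0x22 = 0xD5.
P'4: 0xC4 ⊕ 0x3C ⊕ 0xC1 = 0x39.

P'0 = 0xB0, P'1 = 0x2F, P'2 = 0x32, P'3 = 0xD5, P'4 = 0x39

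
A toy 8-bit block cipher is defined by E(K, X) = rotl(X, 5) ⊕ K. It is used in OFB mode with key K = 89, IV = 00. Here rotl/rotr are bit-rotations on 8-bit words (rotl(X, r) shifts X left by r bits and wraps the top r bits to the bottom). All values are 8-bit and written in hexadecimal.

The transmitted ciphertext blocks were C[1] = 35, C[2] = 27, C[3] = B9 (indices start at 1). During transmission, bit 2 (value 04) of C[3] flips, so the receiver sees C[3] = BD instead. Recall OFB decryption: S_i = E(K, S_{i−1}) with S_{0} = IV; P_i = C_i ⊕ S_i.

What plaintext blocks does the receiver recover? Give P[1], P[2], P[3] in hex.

Only C[3] changed, to BD. In OFB, a change in C_i flips the same bit in P_i only; the keystream is unaffected. Decrypting the received ciphertext:
P[1]: S = E(K, 00) = 89; 35 ⊕ 89 = BC.
P[2]: S = E(K, 89) = B8; 27 ⊕ B8 = 9F.
P[3]: S = E(K, B8) = 9E; BD ⊕ 9E = 23.
Blocks that differ from the original plaintext: P[3].

P[1] = BC, P[2] = 9F, P[3] = 23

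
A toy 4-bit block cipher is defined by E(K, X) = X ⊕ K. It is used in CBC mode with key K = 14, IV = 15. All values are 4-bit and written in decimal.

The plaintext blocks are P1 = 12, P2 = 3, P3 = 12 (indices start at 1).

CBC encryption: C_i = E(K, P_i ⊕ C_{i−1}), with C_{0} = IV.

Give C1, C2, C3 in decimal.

C1: P1 ⊕ 15 = 3; E(K, 3) = 13.
C2: P2 ⊕ 13 = 14; E(K, 14) = 0.
C3: P3 ⊕ 0 = 12; E(K, 12) = 2.

C1 = 13, C2 = 0, C3 = 2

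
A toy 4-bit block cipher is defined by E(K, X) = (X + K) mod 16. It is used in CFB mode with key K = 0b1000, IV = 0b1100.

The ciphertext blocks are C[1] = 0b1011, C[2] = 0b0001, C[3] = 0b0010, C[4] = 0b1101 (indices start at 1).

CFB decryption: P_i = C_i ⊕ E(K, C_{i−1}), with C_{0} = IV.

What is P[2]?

P[2]: E(K, 0b1011) = 0b0011; 0b0001 ⊕ 0b0011 = 0b0010.

P[2] = 0b0010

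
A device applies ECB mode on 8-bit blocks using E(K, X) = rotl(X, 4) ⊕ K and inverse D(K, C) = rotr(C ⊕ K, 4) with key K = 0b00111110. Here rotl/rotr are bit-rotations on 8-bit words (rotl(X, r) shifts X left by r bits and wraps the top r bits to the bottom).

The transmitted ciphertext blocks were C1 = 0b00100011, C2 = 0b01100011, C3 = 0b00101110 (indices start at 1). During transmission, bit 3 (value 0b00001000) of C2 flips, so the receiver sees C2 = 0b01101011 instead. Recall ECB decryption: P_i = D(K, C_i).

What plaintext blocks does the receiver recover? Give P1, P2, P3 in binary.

Only C2 changed, to 0b01101011. In ECB, a change in C_i affects only P_i. Decrypting the received ciphertext:
P1: D(K, 0b00100011) = 0b11010001.
P2: D(K, 0b01101011) = 0b01010101.
P3: D(K, 0b00101110) = 0b00000001.
Blocks that differ from the original plaintext: P2.

P1 = 0b11010001, P2 = 0b01010101, P3 = 0b00000001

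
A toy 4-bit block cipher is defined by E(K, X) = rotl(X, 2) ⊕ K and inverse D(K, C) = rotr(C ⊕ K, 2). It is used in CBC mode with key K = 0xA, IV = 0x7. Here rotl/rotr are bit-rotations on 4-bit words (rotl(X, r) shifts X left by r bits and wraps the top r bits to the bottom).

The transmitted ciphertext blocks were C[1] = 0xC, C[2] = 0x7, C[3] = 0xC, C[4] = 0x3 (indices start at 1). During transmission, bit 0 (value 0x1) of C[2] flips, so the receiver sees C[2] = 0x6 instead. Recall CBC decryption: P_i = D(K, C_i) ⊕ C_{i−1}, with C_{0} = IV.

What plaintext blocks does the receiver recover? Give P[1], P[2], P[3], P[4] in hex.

Only C[2] changed, to 0x6. In CBC, a change in C_i garbles P_i and flips the same bit in P_{i+1}. Decrypting the received ciphertext:
P[1]: D(K, 0xC) = 0x9; 0x9 ⊕ 0x7 = 0xE.
P[2]: D(K, 0x6) = 0x3; 0x3 ⊕ 0xC = 0xF.
P[3]: D(K, 0xC) = 0x9; 0x9 ⊕ 0x6 = 0xF.
P[4]: D(K, 0x3) = 0x6; 0x6 ⊕ 0xC = 0xA.
Blocks that differ from the original plaintext: P[2], P[3].

P[1] = 0xE, P[2] = 0xF, P[3] = 0xF, P[4] = 0xA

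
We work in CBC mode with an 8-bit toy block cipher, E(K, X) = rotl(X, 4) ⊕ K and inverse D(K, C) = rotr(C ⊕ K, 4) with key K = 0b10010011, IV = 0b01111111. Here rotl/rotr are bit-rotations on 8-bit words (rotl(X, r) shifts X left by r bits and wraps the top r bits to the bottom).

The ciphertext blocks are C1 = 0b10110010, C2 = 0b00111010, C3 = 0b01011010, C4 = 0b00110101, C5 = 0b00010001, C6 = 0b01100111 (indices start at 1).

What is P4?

P4 = 0b00110000

CBC decryption: P_i = D(K, C_i) ⊕ C_{i−1}, with C_{0} = IV.
P4: D(K, 0b00110101) = 0b01101010; 0b01101010 ⊕ 0b01011010 = 0b00110000.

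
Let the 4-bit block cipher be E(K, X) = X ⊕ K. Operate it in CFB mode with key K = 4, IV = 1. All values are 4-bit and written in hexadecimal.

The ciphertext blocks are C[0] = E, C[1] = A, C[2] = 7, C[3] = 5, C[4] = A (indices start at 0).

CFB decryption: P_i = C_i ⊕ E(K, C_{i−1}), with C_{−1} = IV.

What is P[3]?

P[3] = 6

P[3]: E(K, 7) = 3; 5 ⊕ 3 = 6.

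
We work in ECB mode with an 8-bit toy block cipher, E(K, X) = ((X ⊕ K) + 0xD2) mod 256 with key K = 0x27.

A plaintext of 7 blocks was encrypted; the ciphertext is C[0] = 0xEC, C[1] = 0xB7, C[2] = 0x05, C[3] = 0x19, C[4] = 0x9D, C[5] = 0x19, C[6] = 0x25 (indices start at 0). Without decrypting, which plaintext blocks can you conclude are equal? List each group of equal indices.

P[3] = P[5]

ECB encrypts each block independently with the same key, so equal ciphertext blocks imply equal plaintext blocks.
C[3] = C[5] = 0x19, so P[3] = P[5].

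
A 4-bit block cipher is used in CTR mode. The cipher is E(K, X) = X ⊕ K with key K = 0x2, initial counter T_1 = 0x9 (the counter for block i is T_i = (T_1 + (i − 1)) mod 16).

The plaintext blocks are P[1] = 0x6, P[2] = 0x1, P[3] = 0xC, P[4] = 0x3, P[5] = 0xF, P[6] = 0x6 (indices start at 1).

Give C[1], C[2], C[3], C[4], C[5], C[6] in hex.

CTR encryption: S_i = E(K, T_i) where T_i is the counter for block i; C_i = P_i ⊕ S_i.
C[1]: T = 0x9, S = E(K, T) = 0xB; 0x6 ⊕ 0xB = 0xD.
C[2]: T = 0xA, S = E(K, T) = 0x8; 0x1 ⊕ 0x8 = 0x9.
C[3]: T = 0xB, S = E(K, T) = 0x9; 0xC ⊕ 0x9 = 0x5.
C[4]: T = 0xC, S = E(K, T) = 0xE; 0x3 ⊕ 0xE = 0xD.
C[5]: T = 0xD, S = E(K, T) = 0xF; 0xF ⊕ 0xF = 0x0.
C[6]: T = 0xE, S = E(K, T) = 0xC; 0x6 ⊕ 0xC = 0xA.

C[1] = 0xD, C[2] = 0x9, C[3] = 0x5, C[4] = 0xD, C[5] = 0x0, C[6] = 0xA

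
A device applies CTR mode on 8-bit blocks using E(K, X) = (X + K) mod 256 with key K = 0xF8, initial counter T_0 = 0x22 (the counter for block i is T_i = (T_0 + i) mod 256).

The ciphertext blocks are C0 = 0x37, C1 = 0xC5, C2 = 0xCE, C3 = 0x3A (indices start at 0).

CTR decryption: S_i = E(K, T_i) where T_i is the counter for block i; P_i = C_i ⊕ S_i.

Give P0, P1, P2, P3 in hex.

P0 = 0x2D, P1 = 0xDE, P2 = 0xD2, P3 = 0x27

P0: T = 0x22, S = E(K, T) = 0x1A; 0x37 ⊕ 0x1A = 0x2D.
P1: T = 0x23, S = E(K, T) = 0x1B; 0xC5 ⊕ 0x1B = 0xDE.
P2: T = 0x24, S = E(K, T) = 0x1C; 0xCE ⊕ 0x1C = 0xD2.
P3: T = 0x25, S = E(K, T) = 0x1D; 0x3A ⊕ 0x1D = 0x27.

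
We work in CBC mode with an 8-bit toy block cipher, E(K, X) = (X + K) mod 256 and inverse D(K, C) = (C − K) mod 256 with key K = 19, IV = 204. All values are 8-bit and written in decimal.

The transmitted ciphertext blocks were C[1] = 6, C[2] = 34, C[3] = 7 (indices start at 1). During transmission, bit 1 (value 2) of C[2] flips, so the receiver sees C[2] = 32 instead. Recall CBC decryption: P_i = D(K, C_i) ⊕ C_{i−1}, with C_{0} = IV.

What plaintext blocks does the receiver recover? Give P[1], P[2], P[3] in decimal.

P[1] = 63, P[2] = 11, P[3] = 212

Only C[2] changed, to 32. In CBC, a change in C_i garbles P_i and flips the same bit in P_{i+1}. Decrypting the received ciphertext:
P[1]: D(K, 6) = 243; 243 ⊕ 204 = 63.
P[2]: D(K, 32) = 13; 13 ⊕ 6 = 11.
P[3]: D(K, 7) = 244; 244 ⊕ 32 = 212.
Blocks that differ from the original plaintext: P[2], P[3].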